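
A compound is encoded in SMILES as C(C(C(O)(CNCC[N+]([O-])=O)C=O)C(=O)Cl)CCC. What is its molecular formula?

C11H19ClN2O5

Heavy atoms from the SMILES: 11 C, 1 Cl, 2 N, 5 O.
Implicit hydrogens by atom environment:
  6 × C: 2 H each → 12
  3 × O: no H
  2 × C: 1 H each → 2
  2 × C: no H
  1 × C: 3 H
  1 × Cl: no H
  1 × N: 1 H
  1 × N (charge +1): no H
  1 × O: 1 H
  1 × O (charge -1): no H
  Total hydrogens = 19.
Molecular formula: C11H19ClN2O5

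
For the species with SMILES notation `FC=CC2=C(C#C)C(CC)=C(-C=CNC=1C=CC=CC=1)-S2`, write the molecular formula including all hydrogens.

Heavy atoms from the SMILES: 18 C, 1 F, 1 N, 1 S.
Implicit hydrogens by atom environment:
  5 × C: 1 H each → 5
  5 × C (aromatic): 1 H each → 5
  5 × C (aromatic): no H
  1 × C: 3 H
  1 × C: 2 H
  1 × C: no H
  1 × F: no H
  1 × N: 1 H
  1 × S (aromatic): no H
  Total hydrogens = 16.
Molecular formula: C18H16FNS

C18H16FNS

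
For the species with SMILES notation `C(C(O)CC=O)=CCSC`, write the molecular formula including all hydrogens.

C7H12O2S

Heavy atoms from the SMILES: 7 C, 2 O, 1 S.
Implicit hydrogens by atom environment:
  4 × C: 1 H each → 4
  2 × C: 2 H each → 4
  1 × C: 3 H
  1 × O: 1 H
  1 × O: no H
  1 × S: no H
  Total hydrogens = 12.
Molecular formula: C7H12O2S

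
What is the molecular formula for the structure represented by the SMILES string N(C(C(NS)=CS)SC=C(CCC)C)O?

C9H18N2OS3

Heavy atoms from the SMILES: 9 C, 2 N, 1 O, 3 S.
Implicit hydrogens by atom environment:
  3 × C: 1 H each → 3
  2 × C: 3 H each → 6
  2 × C: 2 H each → 4
  2 × C: no H
  2 × N: 1 H each → 2
  2 × S: 1 H each → 2
  1 × O: 1 H
  1 × S: no H
  Total hydrogens = 18.
Molecular formula: C9H18N2OS3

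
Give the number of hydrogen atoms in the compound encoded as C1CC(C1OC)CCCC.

Hydrogens are implicit in SMILES; fill each atom to its normal valence:
  5 × C: 2 H each → 10
  2 × C: 3 H each → 6
  2 × C: 1 H each → 2
  1 × O: no H
  Total hydrogens = 18.

18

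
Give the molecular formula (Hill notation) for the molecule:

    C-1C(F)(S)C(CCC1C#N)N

Heavy atoms from the SMILES: 7 C, 1 F, 2 N, 1 S.
Implicit hydrogens by atom environment:
  3 × C: 2 H each → 6
  2 × C: 1 H each → 2
  2 × C: no H
  1 × F: no H
  1 × N: 2 H
  1 × N: no H
  1 × S: 1 H
  Total hydrogens = 11.
Molecular formula: C7H11FN2S

C7H11FN2S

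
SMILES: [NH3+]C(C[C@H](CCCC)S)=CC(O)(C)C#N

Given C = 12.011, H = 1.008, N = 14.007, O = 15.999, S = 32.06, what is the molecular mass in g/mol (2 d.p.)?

229.36

Molecular formula: C11H21N2OS+.
M = 11×12.011 + 21×1.008 + 2×14.007 + 1×15.999 + 1×32.06 = 229.36 g/mol.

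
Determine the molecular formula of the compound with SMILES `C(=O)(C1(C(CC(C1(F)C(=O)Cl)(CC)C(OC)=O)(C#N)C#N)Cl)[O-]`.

C13H10Cl2FN2O5-

Heavy atoms from the SMILES: 13 C, 2 Cl, 1 F, 2 N, 5 O.
Implicit hydrogens by atom environment:
  9 × C: no H
  4 × O: no H
  2 × C: 3 H each → 6
  2 × C: 2 H each → 4
  2 × Cl: no H
  2 × N: no H
  1 × F: no H
  1 × O (charge -1): no H
  Total hydrogens = 10.
Net charge -1.
Molecular formula: C13H10Cl2FN2O5-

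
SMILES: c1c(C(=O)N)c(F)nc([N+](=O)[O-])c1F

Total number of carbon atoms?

The symbol for carbon appears 6 times in the SMILES. Lowercase c denotes aromatic carbon and counts toward C.

6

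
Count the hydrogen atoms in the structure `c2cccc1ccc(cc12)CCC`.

14

Hydrogens are implicit in SMILES; fill each atom to its normal valence:
  7 × C (aromatic): 1 H each → 7
  3 × C (aromatic): no H
  2 × C: 2 H each → 4
  1 × C: 3 H
  Total hydrogens = 14.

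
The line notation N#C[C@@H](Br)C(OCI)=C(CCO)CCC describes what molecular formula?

C10H15BrINO2

Heavy atoms from the SMILES: 1 Br, 10 C, 1 I, 1 N, 2 O.
Implicit hydrogens by atom environment:
  5 × C: 2 H each → 10
  3 × C: no H
  1 × Br: no H
  1 × C: 3 H
  1 × C: 1 H
  1 × I: no H
  1 × N: no H
  1 × O: 1 H
  1 × O: no H
  Total hydrogens = 15.
Molecular formula: C10H15BrINO2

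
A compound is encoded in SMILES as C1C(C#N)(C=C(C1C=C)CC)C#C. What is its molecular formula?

C12H13N

Heavy atoms from the SMILES: 12 C, 1 N.
Implicit hydrogens by atom environment:
  4 × C: 1 H each → 4
  4 × C: no H
  3 × C: 2 H each → 6
  1 × C: 3 H
  1 × N: no H
  Total hydrogens = 13.
Molecular formula: C12H13N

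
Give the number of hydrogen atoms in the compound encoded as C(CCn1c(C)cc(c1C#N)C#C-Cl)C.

13

Hydrogens are implicit in SMILES; fill each atom to its normal valence:
  3 × C: 2 H each → 6
  3 × C (aromatic): no H
  3 × C: no H
  2 × C: 3 H each → 6
  1 × C (aromatic): 1 H
  1 × Cl: no H
  1 × N (aromatic): no H
  1 × N: no H
  Total hydrogens = 13.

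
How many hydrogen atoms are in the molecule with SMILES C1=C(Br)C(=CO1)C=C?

Hydrogens are implicit in SMILES; fill each atom to its normal valence:
  2 × C (aromatic): 1 H each → 2
  2 × C (aromatic): no H
  1 × Br: no H
  1 × C: 2 H
  1 × C: 1 H
  1 × O (aromatic): no H
  Total hydrogens = 5.

5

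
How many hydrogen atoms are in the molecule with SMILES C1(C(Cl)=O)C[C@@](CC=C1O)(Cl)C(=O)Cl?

7

Hydrogens are implicit in SMILES; fill each atom to its normal valence:
  4 × C: no H
  3 × Cl: no H
  2 × C: 2 H each → 4
  2 × C: 1 H each → 2
  2 × O: no H
  1 × O: 1 H
  Total hydrogens = 7.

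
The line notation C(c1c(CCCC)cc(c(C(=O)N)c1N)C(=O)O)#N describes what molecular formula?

Heavy atoms from the SMILES: 13 C, 3 N, 3 O.
Implicit hydrogens by atom environment:
  5 × C (aromatic): no H
  3 × C: 2 H each → 6
  3 × C: no H
  2 × N: 2 H each → 4
  2 × O: no H
  1 × C: 3 H
  1 × C (aromatic): 1 H
  1 × N: no H
  1 × O: 1 H
  Total hydrogens = 15.
Molecular formula: C13H15N3O3

C13H15N3O3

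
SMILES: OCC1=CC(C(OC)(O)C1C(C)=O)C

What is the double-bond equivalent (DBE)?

Molecular formula from the SMILES: C10H16O4.
DoU = (2C + 2 + N − H − X)/2 = (2·10 + 2 + 0 − 16 − 0)/2 = 6/2 = 3.
(Structurally: 1 ring(s) + 2 π bond(s) = 3.)

3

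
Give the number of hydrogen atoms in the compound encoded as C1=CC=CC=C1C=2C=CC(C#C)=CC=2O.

Hydrogens are implicit in SMILES; fill each atom to its normal valence:
  8 × C (aromatic): 1 H each → 8
  4 × C (aromatic): no H
  1 × C: 1 H
  1 × C: no H
  1 × O: 1 H
  Total hydrogens = 10.

10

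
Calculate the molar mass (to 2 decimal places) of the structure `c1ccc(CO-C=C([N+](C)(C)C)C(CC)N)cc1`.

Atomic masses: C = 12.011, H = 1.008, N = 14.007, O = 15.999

Molecular formula: C15H25N2O+.
M = 15×12.011 + 25×1.008 + 2×14.007 + 1×15.999 = 249.38 g/mol.

249.38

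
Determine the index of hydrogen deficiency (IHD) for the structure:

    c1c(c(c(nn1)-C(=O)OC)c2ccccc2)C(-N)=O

Molecular formula from the SMILES: C13H11N3O3.
DoU = (2C + 2 + N − H − X)/2 = (2·13 + 2 + 3 − 11 − 0)/2 = 20/2 = 10.
(Structurally: 2 ring(s) + 8 π bond(s) = 10.)

10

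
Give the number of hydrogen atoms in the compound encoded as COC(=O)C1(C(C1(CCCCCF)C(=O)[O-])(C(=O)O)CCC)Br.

Hydrogens are implicit in SMILES; fill each atom to its normal valence:
  7 × C: 2 H each → 14
  6 × C: no H
  4 × O: no H
  2 × C: 3 H each → 6
  1 × Br: no H
  1 × F: no H
  1 × O: 1 H
  1 × O (charge -1): no H
  Total hydrogens = 21.

21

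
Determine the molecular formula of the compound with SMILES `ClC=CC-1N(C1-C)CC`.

Heavy atoms from the SMILES: 7 C, 1 Cl, 1 N.
Implicit hydrogens by atom environment:
  4 × C: 1 H each → 4
  2 × C: 3 H each → 6
  1 × C: 2 H
  1 × Cl: no H
  1 × N: no H
  Total hydrogens = 12.
Molecular formula: C7H12ClN

C7H12ClN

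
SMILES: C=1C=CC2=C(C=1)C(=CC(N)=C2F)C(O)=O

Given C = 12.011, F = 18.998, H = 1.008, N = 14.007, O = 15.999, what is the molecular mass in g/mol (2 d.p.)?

205.19

Molecular formula: C11H8FNO2.
M = 11×12.011 + 1×18.998 + 8×1.008 + 1×14.007 + 2×15.999 = 205.19 g/mol.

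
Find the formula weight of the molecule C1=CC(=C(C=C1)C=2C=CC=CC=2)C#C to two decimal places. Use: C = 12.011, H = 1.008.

178.23

Molecular formula: C14H10.
M = 14×12.011 + 10×1.008 = 178.23 g/mol.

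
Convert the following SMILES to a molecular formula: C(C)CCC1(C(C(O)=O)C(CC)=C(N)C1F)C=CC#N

C15H21FN2O2

Heavy atoms from the SMILES: 15 C, 1 F, 2 N, 2 O.
Implicit hydrogens by atom environment:
  5 × C: no H
  4 × C: 2 H each → 8
  4 × C: 1 H each → 4
  2 × C: 3 H each → 6
  1 × F: no H
  1 × N: 2 H
  1 × N: no H
  1 × O: 1 H
  1 × O: no H
  Total hydrogens = 21.
Molecular formula: C15H21FN2O2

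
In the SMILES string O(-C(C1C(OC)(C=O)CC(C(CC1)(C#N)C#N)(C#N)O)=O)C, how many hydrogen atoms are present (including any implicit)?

15

Hydrogens are implicit in SMILES; fill each atom to its normal valence:
  7 × C: no H
  4 × O: no H
  3 × C: 2 H each → 6
  3 × N: no H
  2 × C: 3 H each → 6
  2 × C: 1 H each → 2
  1 × O: 1 H
  Total hydrogens = 15.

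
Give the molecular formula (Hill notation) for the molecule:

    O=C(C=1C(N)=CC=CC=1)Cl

C7H6ClNO

Heavy atoms from the SMILES: 7 C, 1 Cl, 1 N, 1 O.
Implicit hydrogens by atom environment:
  4 × C (aromatic): 1 H each → 4
  2 × C (aromatic): no H
  1 × C: no H
  1 × Cl: no H
  1 × N: 2 H
  1 × O: no H
  Total hydrogens = 6.
Molecular formula: C7H6ClNO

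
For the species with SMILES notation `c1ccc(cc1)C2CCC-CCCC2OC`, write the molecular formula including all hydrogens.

C15H22O

Heavy atoms from the SMILES: 15 C, 1 O.
Implicit hydrogens by atom environment:
  6 × C: 2 H each → 12
  5 × C (aromatic): 1 H each → 5
  2 × C: 1 H each → 2
  1 × C: 3 H
  1 × C (aromatic): no H
  1 × O: no H
  Total hydrogens = 22.
Molecular formula: C15H22O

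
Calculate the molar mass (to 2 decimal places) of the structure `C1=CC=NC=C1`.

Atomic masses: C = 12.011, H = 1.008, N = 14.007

Molecular formula: C5H5N.
M = 5×12.011 + 5×1.008 + 1×14.007 = 79.10 g/mol.

79.10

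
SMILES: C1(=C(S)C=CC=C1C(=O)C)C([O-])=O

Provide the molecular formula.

C9H7O3S-

Heavy atoms from the SMILES: 9 C, 3 O, 1 S.
Implicit hydrogens by atom environment:
  3 × C (aromatic): 1 H each → 3
  3 × C (aromatic): no H
  2 × C: no H
  2 × O: no H
  1 × C: 3 H
  1 × O (charge -1): no H
  1 × S: 1 H
  Total hydrogens = 7.
Net charge -1.
Molecular formula: C9H7O3S-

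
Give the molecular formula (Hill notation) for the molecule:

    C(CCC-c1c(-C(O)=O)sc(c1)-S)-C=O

C10H12O3S2

Heavy atoms from the SMILES: 10 C, 3 O, 2 S.
Implicit hydrogens by atom environment:
  4 × C: 2 H each → 8
  3 × C (aromatic): no H
  2 × O: no H
  1 × C (aromatic): 1 H
  1 × C: 1 H
  1 × C: no H
  1 × O: 1 H
  1 × S: 1 H
  1 × S (aromatic): no H
  Total hydrogens = 12.
Molecular formula: C10H12O3S2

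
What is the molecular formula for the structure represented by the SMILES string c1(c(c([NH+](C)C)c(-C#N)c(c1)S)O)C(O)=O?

C10H11N2O3S+

Heavy atoms from the SMILES: 10 C, 2 N, 3 O, 1 S.
Implicit hydrogens by atom environment:
  5 × C (aromatic): no H
  2 × C: 3 H each → 6
  2 × C: no H
  2 × O: 1 H each → 2
  1 × C (aromatic): 1 H
  1 × N (charge +1): 1 H
  1 × N: no H
  1 × O: no H
  1 × S: 1 H
  Total hydrogens = 11.
Net charge +1.
Molecular formula: C10H11N2O3S+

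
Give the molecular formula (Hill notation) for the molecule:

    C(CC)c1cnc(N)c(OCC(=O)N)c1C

Heavy atoms from the SMILES: 11 C, 3 N, 2 O.
Implicit hydrogens by atom environment:
  4 × C (aromatic): no H
  3 × C: 2 H each → 6
  2 × C: 3 H each → 6
  2 × N: 2 H each → 4
  2 × O: no H
  1 × C (aromatic): 1 H
  1 × C: no H
  1 × N (aromatic): no H
  Total hydrogens = 17.
Molecular formula: C11H17N3O2

C11H17N3O2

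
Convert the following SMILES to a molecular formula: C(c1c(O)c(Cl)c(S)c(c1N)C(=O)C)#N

C9H7ClN2O2S

Heavy atoms from the SMILES: 9 C, 1 Cl, 2 N, 2 O, 1 S.
Implicit hydrogens by atom environment:
  6 × C (aromatic): no H
  2 × C: no H
  1 × C: 3 H
  1 × Cl: no H
  1 × N: 2 H
  1 × N: no H
  1 × O: 1 H
  1 × O: no H
  1 × S: 1 H
  Total hydrogens = 7.
Molecular formula: C9H7ClN2O2S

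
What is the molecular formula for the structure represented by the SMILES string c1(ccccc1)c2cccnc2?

Heavy atoms from the SMILES: 11 C, 1 N.
Implicit hydrogens by atom environment:
  9 × C (aromatic): 1 H each → 9
  2 × C (aromatic): no H
  1 × N (aromatic): no H
  Total hydrogens = 9.
Molecular formula: C11H9N

C11H9N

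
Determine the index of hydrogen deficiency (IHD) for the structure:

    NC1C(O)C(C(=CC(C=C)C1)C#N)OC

5

Molecular formula from the SMILES: C11H16N2O2.
DoU = (2C + 2 + N − H − X)/2 = (2·11 + 2 + 2 − 16 − 0)/2 = 10/2 = 5.
(Structurally: 1 ring(s) + 4 π bond(s) = 5.)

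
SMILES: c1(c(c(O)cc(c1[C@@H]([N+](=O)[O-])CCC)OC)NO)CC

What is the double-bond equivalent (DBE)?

Molecular formula from the SMILES: C13H20N2O5.
DoU = (2C + 2 + N − H − X)/2 = (2·13 + 2 + 2 − 20 − 0)/2 = 10/2 = 5.
(Structurally: 1 ring(s) + 4 π bond(s) = 5.)

5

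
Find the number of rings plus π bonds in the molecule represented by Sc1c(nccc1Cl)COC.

4

Molecular formula from the SMILES: C7H8ClNOS.
DoU = (2C + 2 + N − H − X)/2 = (2·7 + 2 + 1 − 8 − 1)/2 = 8/2 = 4.
(Structurally: 1 ring(s) + 3 π bond(s) = 4.)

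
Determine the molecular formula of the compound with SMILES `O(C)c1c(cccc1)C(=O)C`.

Heavy atoms from the SMILES: 9 C, 2 O.
Implicit hydrogens by atom environment:
  4 × C (aromatic): 1 H each → 4
  2 × C: 3 H each → 6
  2 × C (aromatic): no H
  2 × O: no H
  1 × C: no H
  Total hydrogens = 10.
Molecular formula: C9H10O2

C9H10O2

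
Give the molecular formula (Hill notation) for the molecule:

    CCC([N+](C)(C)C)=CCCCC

C11H24N+

Heavy atoms from the SMILES: 11 C, 1 N.
Implicit hydrogens by atom environment:
  5 × C: 3 H each → 15
  4 × C: 2 H each → 8
  1 × C: 1 H
  1 × C: no H
  1 × N (charge +1): no H
  Total hydrogens = 24.
Net charge +1.
Molecular formula: C11H24N+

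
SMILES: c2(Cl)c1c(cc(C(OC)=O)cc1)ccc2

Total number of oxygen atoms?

2

The symbol for oxygen appears 2 times in the SMILES.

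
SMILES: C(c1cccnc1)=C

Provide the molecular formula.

C7H7N

Heavy atoms from the SMILES: 7 C, 1 N.
Implicit hydrogens by atom environment:
  4 × C (aromatic): 1 H each → 4
  1 × C: 2 H
  1 × C: 1 H
  1 × C (aromatic): no H
  1 × N (aromatic): no H
  Total hydrogens = 7.
Molecular formula: C7H7N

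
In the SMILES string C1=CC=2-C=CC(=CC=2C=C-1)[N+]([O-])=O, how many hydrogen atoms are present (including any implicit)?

7

Hydrogens are implicit in SMILES; fill each atom to its normal valence:
  7 × C (aromatic): 1 H each → 7
  3 × C (aromatic): no H
  1 × N (charge +1): no H
  1 × O: no H
  1 × O (charge -1): no H
  Total hydrogens = 7.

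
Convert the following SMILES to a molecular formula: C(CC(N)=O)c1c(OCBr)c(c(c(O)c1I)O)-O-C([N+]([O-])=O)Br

C11H11Br2IN2O7

Heavy atoms from the SMILES: 2 Br, 11 C, 1 I, 2 N, 7 O.
Implicit hydrogens by atom environment:
  6 × C (aromatic): no H
  4 × O: no H
  3 × C: 2 H each → 6
  2 × Br: no H
  2 × O: 1 H each → 2
  1 × C: 1 H
  1 × C: no H
  1 × I: no H
  1 × N: 2 H
  1 × N (charge +1): no H
  1 × O (charge -1): no H
  Total hydrogens = 11.
Molecular formula: C11H11Br2IN2O7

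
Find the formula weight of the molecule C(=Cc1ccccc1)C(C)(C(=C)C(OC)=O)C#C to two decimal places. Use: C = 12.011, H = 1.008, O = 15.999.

Molecular formula: C16H16O2.
M = 16×12.011 + 16×1.008 + 2×15.999 = 240.30 g/mol.

240.30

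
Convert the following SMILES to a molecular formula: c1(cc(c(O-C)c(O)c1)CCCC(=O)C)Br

Heavy atoms from the SMILES: 1 Br, 12 C, 3 O.
Implicit hydrogens by atom environment:
  4 × C (aromatic): no H
  3 × C: 2 H each → 6
  2 × C: 3 H each → 6
  2 × C (aromatic): 1 H each → 2
  2 × O: no H
  1 × Br: no H
  1 × C: no H
  1 × O: 1 H
  Total hydrogens = 15.
Molecular formula: C12H15BrO3

C12H15BrO3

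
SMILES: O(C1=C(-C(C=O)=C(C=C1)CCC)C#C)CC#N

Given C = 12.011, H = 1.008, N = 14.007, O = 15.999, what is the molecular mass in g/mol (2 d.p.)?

227.26

Molecular formula: C14H13NO2.
M = 14×12.011 + 13×1.008 + 1×14.007 + 2×15.999 = 227.26 g/mol.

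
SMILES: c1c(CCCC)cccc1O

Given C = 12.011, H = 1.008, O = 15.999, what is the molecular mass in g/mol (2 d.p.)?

Molecular formula: C10H14O.
M = 10×12.011 + 14×1.008 + 1×15.999 = 150.22 g/mol.

150.22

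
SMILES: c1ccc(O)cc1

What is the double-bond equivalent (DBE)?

4

Molecular formula from the SMILES: C6H6O.
DoU = (2C + 2 + N − H − X)/2 = (2·6 + 2 + 0 − 6 − 0)/2 = 8/2 = 4.
(Structurally: 1 ring(s) + 3 π bond(s) = 4.)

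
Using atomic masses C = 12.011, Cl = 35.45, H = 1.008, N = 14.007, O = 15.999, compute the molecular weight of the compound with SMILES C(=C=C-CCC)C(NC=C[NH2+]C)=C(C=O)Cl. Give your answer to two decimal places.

Molecular formula: C12H18ClN2O+.
M = 12×12.011 + 1×35.45 + 18×1.008 + 2×14.007 + 1×15.999 = 241.74 g/mol.

241.74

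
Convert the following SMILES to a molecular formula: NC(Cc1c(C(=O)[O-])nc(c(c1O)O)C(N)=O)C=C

Heavy atoms from the SMILES: 11 C, 3 N, 5 O.
Implicit hydrogens by atom environment:
  5 × C (aromatic): no H
  2 × C: 2 H each → 4
  2 × C: 1 H each → 2
  2 × C: no H
  2 × N: 2 H each → 4
  2 × O: 1 H each → 2
  2 × O: no H
  1 × N (aromatic): no H
  1 × O (charge -1): no H
  Total hydrogens = 12.
Net charge -1.
Molecular formula: C11H12N3O5-

C11H12N3O5-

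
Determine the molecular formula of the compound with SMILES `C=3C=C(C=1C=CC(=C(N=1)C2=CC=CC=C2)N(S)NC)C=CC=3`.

C18H17N3S

Heavy atoms from the SMILES: 18 C, 3 N, 1 S.
Implicit hydrogens by atom environment:
  12 × C (aromatic): 1 H each → 12
  5 × C (aromatic): no H
  1 × C: 3 H
  1 × N: 1 H
  1 × N (aromatic): no H
  1 × N: no H
  1 × S: 1 H
  Total hydrogens = 17.
Molecular formula: C18H17N3S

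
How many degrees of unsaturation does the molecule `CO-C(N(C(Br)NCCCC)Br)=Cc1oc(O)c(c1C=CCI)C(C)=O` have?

Molecular formula from the SMILES: C17H23Br2IN2O4.
DoU = (2C + 2 + N − H − X)/2 = (2·17 + 2 + 2 − 23 − 3)/2 = 12/2 = 6.
(Structurally: 1 ring(s) + 5 π bond(s) = 6.)

6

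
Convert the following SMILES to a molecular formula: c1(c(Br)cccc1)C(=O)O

C7H5BrO2

Heavy atoms from the SMILES: 1 Br, 7 C, 2 O.
Implicit hydrogens by atom environment:
  4 × C (aromatic): 1 H each → 4
  2 × C (aromatic): no H
  1 × Br: no H
  1 × C: no H
  1 × O: 1 H
  1 × O: no H
  Total hydrogens = 5.
Molecular formula: C7H5BrO2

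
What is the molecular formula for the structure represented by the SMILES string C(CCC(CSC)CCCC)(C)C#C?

C13H24S

Heavy atoms from the SMILES: 13 C, 1 S.
Implicit hydrogens by atom environment:
  6 × C: 2 H each → 12
  3 × C: 3 H each → 9
  3 × C: 1 H each → 3
  1 × C: no H
  1 × S: no H
  Total hydrogens = 24.
Molecular formula: C13H24S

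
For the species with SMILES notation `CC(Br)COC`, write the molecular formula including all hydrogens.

C4H9BrO

Heavy atoms from the SMILES: 1 Br, 4 C, 1 O.
Implicit hydrogens by atom environment:
  2 × C: 3 H each → 6
  1 × Br: no H
  1 × C: 2 H
  1 × C: 1 H
  1 × O: no H
  Total hydrogens = 9.
Molecular formula: C4H9BrO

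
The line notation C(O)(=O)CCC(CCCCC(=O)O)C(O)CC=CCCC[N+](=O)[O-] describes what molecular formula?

Heavy atoms from the SMILES: 16 C, 1 N, 7 O.
Implicit hydrogens by atom environment:
  10 × C: 2 H each → 20
  4 × C: 1 H each → 4
  3 × O: 1 H each → 3
  3 × O: no H
  2 × C: no H
  1 × N (charge +1): no H
  1 × O (charge -1): no H
  Total hydrogens = 27.
Molecular formula: C16H27NO7

C16H27NO7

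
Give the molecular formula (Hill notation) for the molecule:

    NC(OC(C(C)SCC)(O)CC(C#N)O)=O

Heavy atoms from the SMILES: 9 C, 2 N, 4 O, 1 S.
Implicit hydrogens by atom environment:
  3 × C: no H
  2 × C: 3 H each → 6
  2 × C: 2 H each → 4
  2 × C: 1 H each → 2
  2 × O: 1 H each → 2
  2 × O: no H
  1 × N: 2 H
  1 × N: no H
  1 × S: no H
  Total hydrogens = 16.
Molecular formula: C9H16N2O4S

C9H16N2O4S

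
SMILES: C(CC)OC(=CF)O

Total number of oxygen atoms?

The symbol for oxygen appears 2 times in the SMILES.

2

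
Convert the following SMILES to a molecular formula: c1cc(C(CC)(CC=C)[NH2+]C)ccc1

Heavy atoms from the SMILES: 13 C, 1 N.
Implicit hydrogens by atom environment:
  5 × C (aromatic): 1 H each → 5
  3 × C: 2 H each → 6
  2 × C: 3 H each → 6
  1 × C: 1 H
  1 × C: no H
  1 × C (aromatic): no H
  1 × N (charge +1): 2 H
  Total hydrogens = 20.
Net charge +1.
Molecular formula: C13H20N+

C13H20N+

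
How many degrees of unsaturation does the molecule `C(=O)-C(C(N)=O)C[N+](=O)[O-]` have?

Molecular formula from the SMILES: C4H6N2O4.
DoU = (2C + 2 + N − H − X)/2 = (2·4 + 2 + 2 − 6 − 0)/2 = 6/2 = 3.
(Structurally: 0 ring(s) + 3 π bond(s) = 3.)

3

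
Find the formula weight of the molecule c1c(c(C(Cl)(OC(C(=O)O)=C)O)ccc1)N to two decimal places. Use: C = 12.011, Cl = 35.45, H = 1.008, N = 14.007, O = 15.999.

243.64

Molecular formula: C10H10ClNO4.
M = 10×12.011 + 1×35.45 + 10×1.008 + 1×14.007 + 4×15.999 = 243.64 g/mol.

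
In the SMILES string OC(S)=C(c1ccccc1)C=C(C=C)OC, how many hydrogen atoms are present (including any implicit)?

14

Hydrogens are implicit in SMILES; fill each atom to its normal valence:
  5 × C (aromatic): 1 H each → 5
  3 × C: no H
  2 × C: 1 H each → 2
  1 × C: 3 H
  1 × C: 2 H
  1 × C (aromatic): no H
  1 × O: 1 H
  1 × O: no H
  1 × S: 1 H
  Total hydrogens = 14.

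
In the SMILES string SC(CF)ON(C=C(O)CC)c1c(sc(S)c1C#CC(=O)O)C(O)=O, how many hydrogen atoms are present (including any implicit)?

Hydrogens are implicit in SMILES; fill each atom to its normal valence:
  5 × C: no H
  4 × C (aromatic): no H
  3 × O: 1 H each → 3
  3 × O: no H
  2 × C: 2 H each → 4
  2 × C: 1 H each → 2
  2 × S: 1 H each → 2
  1 × C: 3 H
  1 × F: no H
  1 × N: no H
  1 × S (aromatic): no H
  Total hydrogens = 14.

14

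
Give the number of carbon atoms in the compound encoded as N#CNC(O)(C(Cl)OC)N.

4

The symbol for carbon appears 4 times in the SMILES. (Cl is a single chlorine, not C + l.)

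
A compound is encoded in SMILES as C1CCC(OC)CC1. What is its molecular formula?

C7H14O

Heavy atoms from the SMILES: 7 C, 1 O.
Implicit hydrogens by atom environment:
  5 × C: 2 H each → 10
  1 × C: 3 H
  1 × C: 1 H
  1 × O: no H
  Total hydrogens = 14.
Molecular formula: C7H14O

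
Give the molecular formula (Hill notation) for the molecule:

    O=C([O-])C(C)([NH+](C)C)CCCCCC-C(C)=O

Heavy atoms from the SMILES: 13 C, 1 N, 3 O.
Implicit hydrogens by atom environment:
  6 × C: 2 H each → 12
  4 × C: 3 H each → 12
  3 × C: no H
  2 × O: no H
  1 × N (charge +1): 1 H
  1 × O (charge -1): no H
  Total hydrogens = 25.
Molecular formula: C13H25NO3

C13H25NO3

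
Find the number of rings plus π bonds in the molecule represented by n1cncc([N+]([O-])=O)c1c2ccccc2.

Molecular formula from the SMILES: C10H7N3O2.
DoU = (2C + 2 + N − H − X)/2 = (2·10 + 2 + 3 − 7 − 0)/2 = 18/2 = 9.
(Structurally: 2 ring(s) + 7 π bond(s) = 9.)

9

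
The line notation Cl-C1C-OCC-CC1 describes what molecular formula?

C6H11ClO

Heavy atoms from the SMILES: 6 C, 1 Cl, 1 O.
Implicit hydrogens by atom environment:
  5 × C: 2 H each → 10
  1 × C: 1 H
  1 × Cl: no H
  1 × O: no H
  Total hydrogens = 11.
Molecular formula: C6H11ClO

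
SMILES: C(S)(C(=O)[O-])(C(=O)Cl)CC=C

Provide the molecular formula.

Heavy atoms from the SMILES: 6 C, 1 Cl, 3 O, 1 S.
Implicit hydrogens by atom environment:
  3 × C: no H
  2 × C: 2 H each → 4
  2 × O: no H
  1 × C: 1 H
  1 × Cl: no H
  1 × O (charge -1): no H
  1 × S: 1 H
  Total hydrogens = 6.
Net charge -1.
Molecular formula: C6H6ClO3S-

C6H6ClO3S-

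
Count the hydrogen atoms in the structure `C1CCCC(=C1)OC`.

12

Hydrogens are implicit in SMILES; fill each atom to its normal valence:
  4 × C: 2 H each → 8
  1 × C: 3 H
  1 × C: 1 H
  1 × C: no H
  1 × O: no H
  Total hydrogens = 12.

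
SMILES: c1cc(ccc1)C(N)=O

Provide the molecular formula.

C7H7NO

Heavy atoms from the SMILES: 7 C, 1 N, 1 O.
Implicit hydrogens by atom environment:
  5 × C (aromatic): 1 H each → 5
  1 × C (aromatic): no H
  1 × C: no H
  1 × N: 2 H
  1 × O: no H
  Total hydrogens = 7.
Molecular formula: C7H7NO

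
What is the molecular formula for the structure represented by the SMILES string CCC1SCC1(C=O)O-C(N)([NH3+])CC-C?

Heavy atoms from the SMILES: 10 C, 2 N, 2 O, 1 S.
Implicit hydrogens by atom environment:
  4 × C: 2 H each → 8
  2 × C: 3 H each → 6
  2 × C: 1 H each → 2
  2 × C: no H
  2 × O: no H
  1 × N (charge +1): 3 H
  1 × N: 2 H
  1 × S: no H
  Total hydrogens = 21.
Net charge +1.
Molecular formula: C10H21N2O2S+

C10H21N2O2S+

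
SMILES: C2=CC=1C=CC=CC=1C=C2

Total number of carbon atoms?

The symbol for carbon appears 10 times in the SMILES.

10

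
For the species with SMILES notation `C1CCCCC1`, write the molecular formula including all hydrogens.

C6H12

Heavy atoms from the SMILES: 6 C.
Implicit hydrogens by atom environment:
  6 × C: 2 H each → 12
  Total hydrogens = 12.
Molecular formula: C6H12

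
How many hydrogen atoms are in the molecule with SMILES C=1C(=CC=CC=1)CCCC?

Hydrogens are implicit in SMILES; fill each atom to its normal valence:
  5 × C (aromatic): 1 H each → 5
  3 × C: 2 H each → 6
  1 × C: 3 H
  1 × C (aromatic): no H
  Total hydrogens = 14.

14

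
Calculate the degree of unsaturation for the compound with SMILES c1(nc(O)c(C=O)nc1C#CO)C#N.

9

Molecular formula from the SMILES: C8H3N3O3.
DoU = (2C + 2 + N − H − X)/2 = (2·8 + 2 + 3 − 3 − 0)/2 = 18/2 = 9.
(Structurally: 1 ring(s) + 8 π bond(s) = 9.)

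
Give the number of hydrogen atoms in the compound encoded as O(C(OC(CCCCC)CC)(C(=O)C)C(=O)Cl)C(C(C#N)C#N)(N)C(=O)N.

Hydrogens are implicit in SMILES; fill each atom to its normal valence:
  7 × C: no H
  5 × C: 2 H each → 10
  5 × O: no H
  3 × C: 3 H each → 9
  2 × C: 1 H each → 2
  2 × N: 2 H each → 4
  2 × N: no H
  1 × Cl: no H
  Total hydrogens = 25.

25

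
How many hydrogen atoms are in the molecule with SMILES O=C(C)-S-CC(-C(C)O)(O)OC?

14

Hydrogens are implicit in SMILES; fill each atom to its normal valence:
  3 × C: 3 H each → 9
  2 × C: no H
  2 × O: 1 H each → 2
  2 × O: no H
  1 × C: 2 H
  1 × C: 1 H
  1 × S: no H
  Total hydrogens = 14.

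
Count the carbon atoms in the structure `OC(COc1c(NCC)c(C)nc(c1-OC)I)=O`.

The symbol for carbon appears 11 times in the SMILES. Lowercase c denotes aromatic carbon and counts toward C.

11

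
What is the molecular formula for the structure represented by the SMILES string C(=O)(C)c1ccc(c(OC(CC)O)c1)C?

C12H16O3

Heavy atoms from the SMILES: 12 C, 3 O.
Implicit hydrogens by atom environment:
  3 × C: 3 H each → 9
  3 × C (aromatic): 1 H each → 3
  3 × C (aromatic): no H
  2 × O: no H
  1 × C: 2 H
  1 × C: 1 H
  1 × C: no H
  1 × O: 1 H
  Total hydrogens = 16.
Molecular formula: C12H16O3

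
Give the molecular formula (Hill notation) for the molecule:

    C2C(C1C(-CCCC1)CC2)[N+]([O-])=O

C10H17NO2

Heavy atoms from the SMILES: 10 C, 1 N, 2 O.
Implicit hydrogens by atom environment:
  7 × C: 2 H each → 14
  3 × C: 1 H each → 3
  1 × N (charge +1): no H
  1 × O: no H
  1 × O (charge -1): no H
  Total hydrogens = 17.
Molecular formula: C10H17NO2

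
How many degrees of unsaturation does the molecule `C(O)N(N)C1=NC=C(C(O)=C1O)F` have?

4

Molecular formula from the SMILES: C6H8FN3O3.
DoU = (2C + 2 + N − H − X)/2 = (2·6 + 2 + 3 − 8 − 1)/2 = 8/2 = 4.
(Structurally: 1 ring(s) + 3 π bond(s) = 4.)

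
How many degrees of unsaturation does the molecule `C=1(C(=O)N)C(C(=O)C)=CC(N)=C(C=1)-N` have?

Molecular formula from the SMILES: C9H11N3O2.
DoU = (2C + 2 + N − H − X)/2 = (2·9 + 2 + 3 − 11 − 0)/2 = 12/2 = 6.
(Structurally: 1 ring(s) + 5 π bond(s) = 6.)

6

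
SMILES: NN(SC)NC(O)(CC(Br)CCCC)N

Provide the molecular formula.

C8H21BrN4OS

Heavy atoms from the SMILES: 1 Br, 8 C, 4 N, 1 O, 1 S.
Implicit hydrogens by atom environment:
  4 × C: 2 H each → 8
  2 × C: 3 H each → 6
  2 × N: 2 H each → 4
  1 × Br: no H
  1 × C: 1 H
  1 × C: no H
  1 × N: 1 H
  1 × N: no H
  1 × O: 1 H
  1 × S: no H
  Total hydrogens = 21.
Molecular formula: C8H21BrN4OS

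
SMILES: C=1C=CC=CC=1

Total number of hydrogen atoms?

6

Hydrogens are implicit in SMILES; fill each atom to its normal valence:
  6 × C (aromatic): 1 H each → 6
  Total hydrogens = 6.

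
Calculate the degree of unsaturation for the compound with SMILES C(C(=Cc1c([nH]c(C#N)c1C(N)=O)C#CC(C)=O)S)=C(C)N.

11

Molecular formula from the SMILES: C15H14N4O2S.
DoU = (2C + 2 + N − H − X)/2 = (2·15 + 2 + 4 − 14 − 0)/2 = 22/2 = 11.
(Structurally: 1 ring(s) + 10 π bond(s) = 11.)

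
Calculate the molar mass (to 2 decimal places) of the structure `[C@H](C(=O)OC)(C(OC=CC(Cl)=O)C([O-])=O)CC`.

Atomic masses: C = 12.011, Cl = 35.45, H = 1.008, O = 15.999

Molecular formula: C10H12ClO6-.
M = 10×12.011 + 1×35.45 + 12×1.008 + 6×15.999 = 263.65 g/mol.

263.65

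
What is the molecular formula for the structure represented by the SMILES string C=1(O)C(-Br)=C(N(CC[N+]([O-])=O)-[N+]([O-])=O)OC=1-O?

Heavy atoms from the SMILES: 1 Br, 6 C, 3 N, 7 O.
Implicit hydrogens by atom environment:
  4 × C (aromatic): no H
  2 × C: 2 H each → 4
  2 × N (charge +1): no H
  2 × O: 1 H each → 2
  2 × O: no H
  2 × O (charge -1): no H
  1 × Br: no H
  1 × N: no H
  1 × O (aromatic): no H
  Total hydrogens = 6.
Molecular formula: C6H6BrN3O7

C6H6BrN3O7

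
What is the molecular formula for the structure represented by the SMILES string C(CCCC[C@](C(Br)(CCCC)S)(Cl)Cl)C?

C12H23BrCl2S

Heavy atoms from the SMILES: 1 Br, 12 C, 2 Cl, 1 S.
Implicit hydrogens by atom environment:
  8 × C: 2 H each → 16
  2 × C: 3 H each → 6
  2 × C: no H
  2 × Cl: no H
  1 × Br: no H
  1 × S: 1 H
  Total hydrogens = 23.
Molecular formula: C12H23BrCl2S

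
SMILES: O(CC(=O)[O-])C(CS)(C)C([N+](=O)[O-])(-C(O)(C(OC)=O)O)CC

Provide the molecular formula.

Heavy atoms from the SMILES: 11 C, 1 N, 9 O, 1 S.
Implicit hydrogens by atom environment:
  5 × C: no H
  5 × O: no H
  3 × C: 3 H each → 9
  3 × C: 2 H each → 6
  2 × O: 1 H each → 2
  2 × O (charge -1): no H
  1 × N (charge +1): no H
  1 × S: 1 H
  Total hydrogens = 18.
Net charge -1.
Molecular formula: C11H18NO9S-

C11H18NO9S-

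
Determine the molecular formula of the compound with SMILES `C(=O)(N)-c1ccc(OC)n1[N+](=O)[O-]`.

C6H7N3O4

Heavy atoms from the SMILES: 6 C, 3 N, 4 O.
Implicit hydrogens by atom environment:
  3 × O: no H
  2 × C (aromatic): 1 H each → 2
  2 × C (aromatic): no H
  1 × C: 3 H
  1 × C: no H
  1 × N: 2 H
  1 × N (aromatic): no H
  1 × N (charge +1): no H
  1 × O (charge -1): no H
  Total hydrogens = 7.
Molecular formula: C6H7N3O4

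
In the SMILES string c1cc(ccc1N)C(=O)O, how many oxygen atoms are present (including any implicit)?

2

The symbol for oxygen appears 2 times in the SMILES.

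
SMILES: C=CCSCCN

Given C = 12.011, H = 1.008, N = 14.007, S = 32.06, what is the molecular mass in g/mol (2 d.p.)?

117.21

Molecular formula: C5H11NS.
M = 5×12.011 + 11×1.008 + 1×14.007 + 1×32.06 = 117.21 g/mol.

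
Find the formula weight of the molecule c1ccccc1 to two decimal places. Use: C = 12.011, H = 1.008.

78.11

Molecular formula: C6H6.
M = 6×12.011 + 6×1.008 = 78.11 g/mol.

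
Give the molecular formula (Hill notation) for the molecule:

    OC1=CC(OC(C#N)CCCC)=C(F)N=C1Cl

C11H12ClFN2O2

Heavy atoms from the SMILES: 11 C, 1 Cl, 1 F, 2 N, 2 O.
Implicit hydrogens by atom environment:
  4 × C (aromatic): no H
  3 × C: 2 H each → 6
  1 × C: 3 H
  1 × C (aromatic): 1 H
  1 × C: 1 H
  1 × C: no H
  1 × Cl: no H
  1 × F: no H
  1 × N (aromatic): no H
  1 × N: no H
  1 × O: 1 H
  1 × O: no H
  Total hydrogens = 12.
Molecular formula: C11H12ClFN2O2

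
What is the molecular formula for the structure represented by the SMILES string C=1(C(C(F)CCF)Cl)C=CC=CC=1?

C10H11ClF2

Heavy atoms from the SMILES: 10 C, 1 Cl, 2 F.
Implicit hydrogens by atom environment:
  5 × C (aromatic): 1 H each → 5
  2 × C: 2 H each → 4
  2 × C: 1 H each → 2
  2 × F: no H
  1 × C (aromatic): no H
  1 × Cl: no H
  Total hydrogens = 11.
Molecular formula: C10H11ClF2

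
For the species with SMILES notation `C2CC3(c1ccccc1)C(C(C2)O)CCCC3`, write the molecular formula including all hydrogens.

Heavy atoms from the SMILES: 16 C, 1 O.
Implicit hydrogens by atom environment:
  7 × C: 2 H each → 14
  5 × C (aromatic): 1 H each → 5
  2 × C: 1 H each → 2
  1 × C: no H
  1 × C (aromatic): no H
  1 × O: 1 H
  Total hydrogens = 22.
Molecular formula: C16H22O

C16H22O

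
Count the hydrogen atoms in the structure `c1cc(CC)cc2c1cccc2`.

12

Hydrogens are implicit in SMILES; fill each atom to its normal valence:
  7 × C (aromatic): 1 H each → 7
  3 × C (aromatic): no H
  1 × C: 3 H
  1 × C: 2 H
  Total hydrogens = 12.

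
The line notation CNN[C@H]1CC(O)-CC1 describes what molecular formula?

C6H14N2O

Heavy atoms from the SMILES: 6 C, 2 N, 1 O.
Implicit hydrogens by atom environment:
  3 × C: 2 H each → 6
  2 × C: 1 H each → 2
  2 × N: 1 H each → 2
  1 × C: 3 H
  1 × O: 1 H
  Total hydrogens = 14.
Molecular formula: C6H14N2O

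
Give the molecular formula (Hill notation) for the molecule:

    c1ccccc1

C6H6

Heavy atoms from the SMILES: 6 C.
Implicit hydrogens by atom environment:
  6 × C (aromatic): 1 H each → 6
  Total hydrogens = 6.
Molecular formula: C6H6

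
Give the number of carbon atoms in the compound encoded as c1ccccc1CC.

The symbol for carbon appears 8 times in the SMILES. Lowercase c denotes aromatic carbon and counts toward C.

8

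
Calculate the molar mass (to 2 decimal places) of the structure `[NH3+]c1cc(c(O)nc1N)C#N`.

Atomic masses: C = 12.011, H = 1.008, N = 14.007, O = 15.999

151.15

Molecular formula: C6H7N4O+.
M = 6×12.011 + 7×1.008 + 4×14.007 + 1×15.999 = 151.15 g/mol.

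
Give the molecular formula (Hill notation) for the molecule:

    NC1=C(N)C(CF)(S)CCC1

Heavy atoms from the SMILES: 7 C, 1 F, 2 N, 1 S.
Implicit hydrogens by atom environment:
  4 × C: 2 H each → 8
  3 × C: no H
  2 × N: 2 H each → 4
  1 × F: no H
  1 × S: 1 H
  Total hydrogens = 13.
Molecular formula: C7H13FN2S

C7H13FN2S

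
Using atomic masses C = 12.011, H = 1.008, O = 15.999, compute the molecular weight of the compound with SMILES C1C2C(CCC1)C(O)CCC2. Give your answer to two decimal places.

154.25

Molecular formula: C10H18O.
M = 10×12.011 + 18×1.008 + 1×15.999 = 154.25 g/mol.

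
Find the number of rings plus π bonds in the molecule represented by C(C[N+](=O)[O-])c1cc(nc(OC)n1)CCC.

Molecular formula from the SMILES: C10H15N3O3.
DoU = (2C + 2 + N − H − X)/2 = (2·10 + 2 + 3 − 15 − 0)/2 = 10/2 = 5.
(Structurally: 1 ring(s) + 4 π bond(s) = 5.)

5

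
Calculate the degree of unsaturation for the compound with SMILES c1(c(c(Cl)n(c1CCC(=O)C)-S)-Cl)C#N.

6

Molecular formula from the SMILES: C9H8Cl2N2OS.
DoU = (2C + 2 + N − H − X)/2 = (2·9 + 2 + 2 − 8 − 2)/2 = 12/2 = 6.
(Structurally: 1 ring(s) + 5 π bond(s) = 6.)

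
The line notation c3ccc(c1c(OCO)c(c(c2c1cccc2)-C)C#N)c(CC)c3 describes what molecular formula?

Heavy atoms from the SMILES: 21 C, 1 N, 2 O.
Implicit hydrogens by atom environment:
  8 × C (aromatic): 1 H each → 8
  8 × C (aromatic): no H
  2 × C: 3 H each → 6
  2 × C: 2 H each → 4
  1 × C: no H
  1 × N: no H
  1 × O: 1 H
  1 × O: no H
  Total hydrogens = 19.
Molecular formula: C21H19NO2

C21H19NO2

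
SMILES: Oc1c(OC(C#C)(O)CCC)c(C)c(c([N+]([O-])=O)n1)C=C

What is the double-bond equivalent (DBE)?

8

Molecular formula from the SMILES: C14H16N2O5.
DoU = (2C + 2 + N − H − X)/2 = (2·14 + 2 + 2 − 16 − 0)/2 = 16/2 = 8.
(Structurally: 1 ring(s) + 7 π bond(s) = 8.)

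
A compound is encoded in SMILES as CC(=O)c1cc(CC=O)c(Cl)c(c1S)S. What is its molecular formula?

C10H9ClO2S2

Heavy atoms from the SMILES: 10 C, 1 Cl, 2 O, 2 S.
Implicit hydrogens by atom environment:
  5 × C (aromatic): no H
  2 × O: no H
  2 × S: 1 H each → 2
  1 × C: 3 H
  1 × C: 2 H
  1 × C (aromatic): 1 H
  1 × C: 1 H
  1 × C: no H
  1 × Cl: no H
  Total hydrogens = 9.
Molecular formula: C10H9ClO2S2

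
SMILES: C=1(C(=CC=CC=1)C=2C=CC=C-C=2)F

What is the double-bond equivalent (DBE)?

8

Molecular formula from the SMILES: C12H9F.
DoU = (2C + 2 + N − H − X)/2 = (2·12 + 2 + 0 − 9 − 1)/2 = 16/2 = 8.
(Structurally: 2 ring(s) + 6 π bond(s) = 8.)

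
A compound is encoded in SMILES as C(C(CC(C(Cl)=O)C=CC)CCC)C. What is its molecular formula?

Heavy atoms from the SMILES: 12 C, 1 Cl, 1 O.
Implicit hydrogens by atom environment:
  4 × C: 2 H each → 8
  4 × C: 1 H each → 4
  3 × C: 3 H each → 9
  1 × C: no H
  1 × Cl: no H
  1 × O: no H
  Total hydrogens = 21.
Molecular formula: C12H21ClO

C12H21ClO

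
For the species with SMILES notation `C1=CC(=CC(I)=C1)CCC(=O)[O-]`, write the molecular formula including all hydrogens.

Heavy atoms from the SMILES: 9 C, 1 I, 2 O.
Implicit hydrogens by atom environment:
  4 × C (aromatic): 1 H each → 4
  2 × C: 2 H each → 4
  2 × C (aromatic): no H
  1 × C: no H
  1 × I: no H
  1 × O: no H
  1 × O (charge -1): no H
  Total hydrogens = 8.
Net charge -1.
Molecular formula: C9H8IO2-

C9H8IO2-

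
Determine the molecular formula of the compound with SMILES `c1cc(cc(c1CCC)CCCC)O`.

C13H20O

Heavy atoms from the SMILES: 13 C, 1 O.
Implicit hydrogens by atom environment:
  5 × C: 2 H each → 10
  3 × C (aromatic): 1 H each → 3
  3 × C (aromatic): no H
  2 × C: 3 H each → 6
  1 × O: 1 H
  Total hydrogens = 20.
Molecular formula: C13H20O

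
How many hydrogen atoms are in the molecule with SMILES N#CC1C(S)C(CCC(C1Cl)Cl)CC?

15

Hydrogens are implicit in SMILES; fill each atom to its normal valence:
  5 × C: 1 H each → 5
  3 × C: 2 H each → 6
  2 × Cl: no H
  1 × C: 3 H
  1 × C: no H
  1 × N: no H
  1 × S: 1 H
  Total hydrogens = 15.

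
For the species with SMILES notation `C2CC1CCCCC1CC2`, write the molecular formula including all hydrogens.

C10H18

Heavy atoms from the SMILES: 10 C.
Implicit hydrogens by atom environment:
  8 × C: 2 H each → 16
  2 × C: 1 H each → 2
  Total hydrogens = 18.
Molecular formula: C10H18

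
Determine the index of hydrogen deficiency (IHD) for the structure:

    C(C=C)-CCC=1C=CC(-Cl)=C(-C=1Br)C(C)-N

5

Molecular formula from the SMILES: C13H17BrClN.
DoU = (2C + 2 + N − H − X)/2 = (2·13 + 2 + 1 − 17 − 2)/2 = 10/2 = 5.
(Structurally: 1 ring(s) + 4 π bond(s) = 5.)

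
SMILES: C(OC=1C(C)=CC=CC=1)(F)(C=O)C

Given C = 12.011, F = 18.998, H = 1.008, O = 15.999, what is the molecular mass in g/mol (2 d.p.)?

182.19

Molecular formula: C10H11FO2.
M = 10×12.011 + 1×18.998 + 11×1.008 + 2×15.999 = 182.19 g/mol.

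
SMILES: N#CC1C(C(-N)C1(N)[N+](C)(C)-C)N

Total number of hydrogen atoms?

Hydrogens are implicit in SMILES; fill each atom to its normal valence:
  3 × C: 3 H each → 9
  3 × C: 1 H each → 3
  3 × N: 2 H each → 6
  2 × C: no H
  1 × N (charge +1): no H
  1 × N: no H
  Total hydrogens = 18.

18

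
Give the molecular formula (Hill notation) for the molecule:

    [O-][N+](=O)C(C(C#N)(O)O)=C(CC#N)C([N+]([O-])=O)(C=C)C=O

Heavy atoms from the SMILES: 10 C, 4 N, 7 O.
Implicit hydrogens by atom environment:
  6 × C: no H
  3 × O: no H
  2 × C: 2 H each → 4
  2 × C: 1 H each → 2
  2 × N (charge +1): no H
  2 × N: no H
  2 × O: 1 H each → 2
  2 × O (charge -1): no H
  Total hydrogens = 8.
Molecular formula: C10H8N4O7

C10H8N4O7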